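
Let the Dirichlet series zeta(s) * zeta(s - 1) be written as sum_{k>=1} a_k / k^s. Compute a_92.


Convolution gives a_k = sum_{d | k} d * 1 = sum_{d | k} d = sigma(k), the sum of positive divisors of k.
For k = 92, the divisors are 1, 2, 4, 23, 46, 92, so
sigma(92) = 1 + 2 + 4 + 23 + 46 + 92 = 168.

168


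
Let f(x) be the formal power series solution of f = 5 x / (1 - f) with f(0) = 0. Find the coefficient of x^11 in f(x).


Apply Lagrange inversion: f = 5 x * phi(f) with phi(t) = 1/(1 - t), so
[x^n] f = 5^n * (1/n) [t^(n-1)] phi(t)^n = 5^n * (1/n) [t^(n-1)] (1 - t)^(-n) = 5^n * (1/n) C(2n - 2, n - 1) = 5^n * C_{n-1}.
For n = 11: C_10 = C(20, 10) / 11 = 184756/11 = 16796.
With the 5^11 = 48828125 factor, the coefficient is 48828125 * 16796 = 820117187500.

820117187500


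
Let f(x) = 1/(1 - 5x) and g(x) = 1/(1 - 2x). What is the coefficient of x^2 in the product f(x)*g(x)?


The coefficient of x^n in f*g is the Cauchy product: sum_{k=0}^{n} a^k * b^(n-k).
With a=5, b=2, n=2:
sum_{k=0}^{2} 5^k * 2^(2-k)
= 39

39


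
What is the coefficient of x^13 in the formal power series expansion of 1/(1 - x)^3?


The expansion 1/(1 - x)^r = sum_{k>=0} C(k + r - 1, r - 1) x^k follows from the multiset / negative-binomial theorem (or from repeated differentiation of the geometric series).
For r = 3 and k = 13:
C(15, 2) = 1307674368000 / (2 * 6227020800) = 105.

105


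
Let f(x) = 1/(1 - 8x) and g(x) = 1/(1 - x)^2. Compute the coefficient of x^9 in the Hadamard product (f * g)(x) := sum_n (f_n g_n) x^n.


f has coefficients f_k = 8^k. For g = 1/(1 - x)^2 the coefficient is g_k = C(k + 1, 1) = k + 1. The Hadamard coefficient is (f * g)_k = 8^k * (k + 1).
For k = 9: 8^9 * 10 = 134217728 * 10 = 1342177280.

1342177280


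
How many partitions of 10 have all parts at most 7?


Using the generating function (1-x)^(-1)(1-x^2)^(-1)...(1-x^7)^(-1),
the coefficient of x^10 counts these restricted partitions.
Result = 38

38


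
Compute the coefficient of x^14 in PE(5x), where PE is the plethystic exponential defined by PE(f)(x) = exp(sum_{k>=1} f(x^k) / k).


With f(x) = 5x, the exponent is sum_{k>=1} 5 x^k / k = 5 * (-ln(1 - x)). Exponentiating:
PE(5x) = exp(-5 ln(1 - x)) = 1/(1 - x)^5.
By the negative binomial expansion, [x^n] 1/(1 - x)^5 = C(n + 4, 4).
For n = 14: C(18, 4) = 3060.

3060


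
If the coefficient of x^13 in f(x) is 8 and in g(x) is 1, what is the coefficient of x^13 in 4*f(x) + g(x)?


Scalar multiplication scales coefficients: 4 * 8 = 32.
Then add the g coefficient: 32 + 1
= 33

33


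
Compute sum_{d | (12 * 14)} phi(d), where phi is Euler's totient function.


First, 12 * 14 = 168. One classical identity is sum_{d | n} phi(d) = n (each k in [1, n] has a unique gcd with n, and among the k's with gcd(k, n) = n/d there are phi(d) of them). So the sum equals 168. We also verify directly:
Divisors of 168: 1, 2, 3, 4, 6, 7, 8, 12, 14, 21, 24, 28, 42, 56, 84, 168.
phi values: 1, 1, 2, 2, 2, 6, 4, 4, 6, 12, 8, 12, 12, 24, 24, 48.
Sum = 168.

168


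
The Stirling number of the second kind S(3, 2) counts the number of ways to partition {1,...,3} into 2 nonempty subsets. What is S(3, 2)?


Using the explicit formula S(n,k) = (1/k!) sum_{j=0}^{k} (-1)^(k-j) C(k,j) j^n:
S(3, 2) = 3
Equivalently, S(n,k) is n! times the coefficient of x^n in the EGF (e^x - 1)^k / k!.

3


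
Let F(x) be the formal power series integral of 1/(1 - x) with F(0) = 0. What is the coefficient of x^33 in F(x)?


1/(1 - x) = sum_{k>=0} x^k. Integrating termwise and using F(0) = 0 gives
F(x) = sum_{k>=0} x^(k+1) / (k+1) = sum_{m>=1} x^m / m = -ln(1 - x).
So the coefficient of x^33 is 1/33 = 1/33.

1/33


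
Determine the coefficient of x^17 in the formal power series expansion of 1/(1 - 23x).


The geometric series identity gives 1/(1 - c x) = sum_{k>=0} c^k x^k, so the coefficient of x^k is c^k.
Here c = 23 and k = 17.
Computing: 23^17 = 141050039560662968926103

141050039560662968926103


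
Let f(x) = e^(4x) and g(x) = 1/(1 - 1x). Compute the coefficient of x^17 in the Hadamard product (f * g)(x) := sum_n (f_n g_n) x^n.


Expanding: f_k = 4^k/k! (from e^(4x)) and g_k = 1^k (from 1/(1 - 1x)). So the Hadamard coefficient (f * g)_k = 4^k 1^k / k! = (4)^k / k!.
For k = 17: 4^17/17! = 17179869184/355687428096000 = 524288/10854718875.

524288/10854718875


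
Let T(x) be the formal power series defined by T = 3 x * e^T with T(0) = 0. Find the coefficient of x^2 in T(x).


Apply the Lagrange inversion formula: if T = 3 x * phi(T) with phi(t) = e^t, then
[x^n] T = 3^n * (1/n) [t^(n-1)] phi(t)^n = 3^n * (1/n) [t^(n-1)] e^(n t) = 3^n * (1/n) * n^(n-1) / (n-1)! = 3^n * n^(n-1) / n!.
When c = 1 this is the Cayley count of rooted labeled trees on n vertices, divided by n!.
For n = 2: 3^2 * 2^1 / 2! = 9 * 2/2 = 9.

9


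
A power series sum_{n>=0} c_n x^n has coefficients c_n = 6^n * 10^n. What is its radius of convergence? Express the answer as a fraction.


By the root test (Cauchy-Hadamard), the radius is R = 1 / limsup_n |c_n|^(1/n).
Here |c_n|^(1/n) = (6^n * 10^n)^(1/n) = 6 * 10 = 60 for all n.
So R = 1/60 = 1/60.

1/60


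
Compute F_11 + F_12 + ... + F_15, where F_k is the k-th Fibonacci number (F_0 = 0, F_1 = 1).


Use the identity sum_{k=0}^{N} F_k = F_{N+2} - 1 (which follows from F_{k+2} - F_{k+1} = F_k). Then
sum_{k=11}^{15} F_k = (F_{17} - 1) - (F_{12} - 1) = F_{17} - F_{12}.
Computing: F_{17} = 1597, F_{12} = 144, so
Sum = 1597 - 144 = 1453.

1453


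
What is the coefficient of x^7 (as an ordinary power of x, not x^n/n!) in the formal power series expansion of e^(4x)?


The exponential series is e^y = sum_{k>=0} y^k / k!. Substituting y = 4x gives
e^(4x) = sum_{k>=0} 4^k x^k / k!.
So the coefficient of x^n is a^n/n! with a = 4, n = 7:
4^7 / 7! = 16384/5040 = 1024/315

1024/315


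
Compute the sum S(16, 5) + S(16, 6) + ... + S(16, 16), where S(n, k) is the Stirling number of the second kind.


By definition, S(n, k) counts partitions of an n-set into exactly k nonempty blocks.
Computing row n = 16 for k = 5..16:
S(16, k): 1096190550, 2734926558, 3281882604, 2141764053, 820784250, 193754990, 28936908, 2757118, 165620, 6020, 120, 1
Sum = 10301168792.

10301168792


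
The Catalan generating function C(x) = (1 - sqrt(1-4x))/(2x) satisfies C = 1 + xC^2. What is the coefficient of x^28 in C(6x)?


Substituting x -> 6x scales the n-th coefficient by 6^n, so [x^28] C(6x) = 6^28 * C_28.
C_28 = C(2*28, 28)/(29) = 7648690600760440/29 = 263747951750360.
So 6^28 * 263747951750360 = 6140942214464815497216 * 263747951750360 = 1619660930882415049029585160906997760.

1619660930882415049029585160906997760


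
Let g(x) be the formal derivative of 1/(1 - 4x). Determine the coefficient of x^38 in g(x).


Differentiate termwise: d/dx sum_{k>=0} 4^k x^k = sum_{k>=1} k 4^k x^(k-1) = sum_{j>=0} (j+1) 4^(j+1) x^j.
Equivalently, d/dx [1/(1 - 4x)] = 4/(1 - 4x)^2.
For j = 38: 39 * 4^39 = 39 * 302231454903657293676544 = 11787026741242634453385216.

11787026741242634453385216


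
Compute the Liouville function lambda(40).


The Liouville function is lambda(k) = (-1)^Omega(k), where Omega(k) counts the prime factors of k with multiplicity.
Factoring: 40 = 2 * 2 * 2 * 5, so Omega(40) = 4.
lambda(40) = (-1)^4 = 1.

1


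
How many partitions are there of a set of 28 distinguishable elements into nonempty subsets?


Bell_28 can be computed from the Bell triangle or from Dobinski's identity Bell_n = (1/e) * sum_{k>=0} k^n / k!.
Computing Bell_28 = 6160539404599934652455.

6160539404599934652455


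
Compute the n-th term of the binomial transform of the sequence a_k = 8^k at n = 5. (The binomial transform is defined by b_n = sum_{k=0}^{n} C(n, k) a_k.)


With a_k = 8^k, b_n = sum_{k=0}^{n} C(n, k) 8^k = (1 + 8)^n by the binomial theorem.
For n = 5: (1 + 8)^5 = 9^5 = 59049.

59049


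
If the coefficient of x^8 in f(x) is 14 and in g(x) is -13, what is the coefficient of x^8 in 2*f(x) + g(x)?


Scalar multiplication scales coefficients: 2 * 14 = 28.
Then add the g coefficient: 28 + -13
= 15

15


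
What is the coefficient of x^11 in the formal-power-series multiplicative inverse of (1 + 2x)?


The inverse is 1/(1 + 2x). Apply the geometric identity 1/(1 - y) = sum_{k>=0} y^k with y = -2x:
1/(1 + 2x) = sum_{k>=0} (-2)^k x^k.
So the coefficient of x^11 is (-2)^11 = -2048.

-2048


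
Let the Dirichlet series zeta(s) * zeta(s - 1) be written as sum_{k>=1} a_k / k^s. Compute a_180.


Convolution gives a_k = sum_{d | k} d * 1 = sum_{d | k} d = sigma(k), the sum of positive divisors of k.
For k = 180, the divisors are 1, 2, 3, 4, 5, 6, 9, 10, 12, 15, 18, 20, 30, 36, 45, 60, 90, 180, so
sigma(180) = 1 + 2 + 3 + 4 + 5 + 6 + 9 + 10 + 12 + 15 + 18 + 20 + 30 + 36 + 45 + 60 + 90 + 180 = 546.

546


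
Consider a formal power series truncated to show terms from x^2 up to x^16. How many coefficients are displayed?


From x^2 to x^16 inclusive, the count is 16 - 2 + 1 = 15.

15


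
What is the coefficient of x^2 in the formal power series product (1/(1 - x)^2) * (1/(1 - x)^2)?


Combine the factors: (1/(1 - x)^2) * (1/(1 - x)^2) = 1/(1 - x)^4.
Then use 1/(1 - x)^r = sum_{k>=0} C(k + r - 1, r - 1) x^k with r = 4 and k = 2:
C(5, 3) = 10.

10


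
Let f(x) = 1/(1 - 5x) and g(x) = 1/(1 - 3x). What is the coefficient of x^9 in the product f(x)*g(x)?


The coefficient of x^n in f*g is the Cauchy product: sum_{k=0}^{n} a^k * b^(n-k).
With a=5, b=3, n=9:
sum_{k=0}^{9} 5^k * 3^(9-k)
= 4853288

4853288


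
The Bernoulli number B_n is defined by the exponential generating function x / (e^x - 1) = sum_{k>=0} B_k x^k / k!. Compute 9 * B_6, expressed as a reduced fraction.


Bernoulli numbers can also be computed recursively via B_0 = 1 and sum_{j=0}^{m} C(m+1, j) B_j = 0 for m >= 1. Odd-index Bernoulli numbers vanish for k >= 3.
Computing B_6 = 1/42, so 9 * B_6 = 9 * 1/42 = 3/14.

3/14


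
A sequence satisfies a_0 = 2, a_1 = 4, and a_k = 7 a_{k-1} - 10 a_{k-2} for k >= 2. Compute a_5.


The characteristic equation is t^2 - 7 t + 10 = 0, with roots r_1 = 5 and r_2 = 2 (so c_1 = r_1 + r_2, c_2 = -r_1 r_2 as required).
One can use the closed form a_n = A r_1^n + B r_2^n, but direct iteration is more reliable:
a_0 = 2, a_1 = 4, a_2 = 8, a_3 = 16, a_4 = 32, a_5 = 64.
So a_5 = 64.

64


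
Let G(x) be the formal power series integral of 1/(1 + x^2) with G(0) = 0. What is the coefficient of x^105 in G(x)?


1/(1 + x^2) = sum_{j>=0} (-1)^j x^(2j). Integrating termwise with G(0) = 0:
G(x) = sum_{j>=0} (-1)^j x^(2j+1) / (2j+1) = arctan(x).
Only odd powers are nonzero. For x^105 write 105 = 2*52 + 1, giving
(-1)^52 / 105 = 1/105 = 1/105.

1/105


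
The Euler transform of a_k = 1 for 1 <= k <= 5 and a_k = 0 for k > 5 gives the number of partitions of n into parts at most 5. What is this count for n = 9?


Partitions of 9 into parts at most 5:
Using generating function (1-x)^(-1)(1-x^2)^(-1)...(1-x^5)^(-1),
the coefficient of x^9 = 23

23


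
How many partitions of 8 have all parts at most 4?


Using the generating function (1-x)^(-1)(1-x^2)^(-1)...(1-x^4)^(-1),
the coefficient of x^8 counts these restricted partitions.
Result = 15

15


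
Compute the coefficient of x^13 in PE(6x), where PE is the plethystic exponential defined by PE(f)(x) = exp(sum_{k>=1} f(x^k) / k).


With f(x) = 6x, the exponent is sum_{k>=1} 6 x^k / k = 6 * (-ln(1 - x)). Exponentiating:
PE(6x) = exp(-6 ln(1 - x)) = 1/(1 - x)^6.
By the negative binomial expansion, [x^n] 1/(1 - x)^6 = C(n + 5, 5).
For n = 13: C(18, 5) = 8568.

8568


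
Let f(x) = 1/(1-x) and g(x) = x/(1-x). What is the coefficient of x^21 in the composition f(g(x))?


First simplify the composition: f(g(x)) = 1/(1 - x/(1-x)) = (1-x)/((1-x) - x) = (1-x)/(1-2x).
Now extract the coefficient. Write (1-x)/(1-2x) = 1/(1-2x) - x/(1-2x).
The coefficient of x^n in 1/(1-2x) is 2^n, and in x/(1-2x) is 2^(n-1) (for n >= 1).
So the coefficient of x^21 is 2^21 - 2^20 = 2097152 - 1048576 = 1048576.

1048576


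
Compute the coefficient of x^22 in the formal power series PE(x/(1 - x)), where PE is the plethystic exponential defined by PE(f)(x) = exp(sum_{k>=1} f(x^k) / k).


For f(x) = x/(1 - x) we have
sum_{k>=1} f(x^k) / k = sum_{k>=1} (1/k) * x^k / (1 - x^k) = sum_{k, m >= 1} x^(k m) / k,
which after exponentiating simplifies to
PE(x/(1 - x)) = prod_{k>=1} 1 / (1 - x^k).
This is the generating function for the partition function p(n), so the coefficient of x^22 is p(22).
Computing p(22) by dynamic programming over parts 1, 2, ..., 22: p(22) = 1002.

1002


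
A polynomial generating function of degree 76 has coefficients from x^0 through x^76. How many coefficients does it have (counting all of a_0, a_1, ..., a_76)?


A polynomial of degree 76 takes the form a_0 + a_1 x + ... + a_76 x^76.
The number of coefficients is 76 + 1 = 77.

77


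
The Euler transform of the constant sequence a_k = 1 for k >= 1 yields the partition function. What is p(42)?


The Euler transform converts the sequence a_k = 1 into the number of integer partitions.
Using the recurrence or dynamic programming:
p(42) = 53174

53174


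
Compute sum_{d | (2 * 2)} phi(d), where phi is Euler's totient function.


First, 2 * 2 = 4. One classical identity is sum_{d | n} phi(d) = n (each k in [1, n] has a unique gcd with n, and among the k's with gcd(k, n) = n/d there are phi(d) of them). So the sum equals 4. We also verify directly:
Divisors of 4: 1, 2, 4.
phi values: 1, 1, 2.
Sum = 4.

4


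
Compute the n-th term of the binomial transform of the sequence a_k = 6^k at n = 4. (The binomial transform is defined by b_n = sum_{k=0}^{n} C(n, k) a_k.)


With a_k = 6^k, b_n = sum_{k=0}^{n} C(n, k) 6^k = (1 + 6)^n by the binomial theorem.
For n = 4: (1 + 6)^4 = 7^4 = 2401.

2401


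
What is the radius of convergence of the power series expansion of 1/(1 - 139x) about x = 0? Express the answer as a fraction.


Expanding 1/(1 - 139x) = sum_{k>=0} 139^k x^k, the series converges when |139x| < 1, i.e., |x| < 1/139.
So the radius of convergence is 1/139 = 1/139.

1/139


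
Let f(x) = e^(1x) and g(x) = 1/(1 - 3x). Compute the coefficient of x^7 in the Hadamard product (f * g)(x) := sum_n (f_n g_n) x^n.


Expanding: f_k = 1^k/k! (from e^(1x)) and g_k = 3^k (from 1/(1 - 3x)). So the Hadamard coefficient (f * g)_k = 1^k 3^k / k! = (3)^k / k!.
For k = 7: 3^7/7! = 2187/5040 = 243/560.

243/560


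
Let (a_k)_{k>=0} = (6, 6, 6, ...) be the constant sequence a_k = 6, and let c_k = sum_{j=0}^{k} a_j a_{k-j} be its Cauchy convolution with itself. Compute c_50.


Since a_j = 6 for all j >= 0, the convolution sum becomes
c_k = sum_{j=0}^{k} 6 * 6 = 36 * (k + 1).
Equivalently, the generating function of (a_k) is 6/(1 - x) and its square is 36/(1 - x)^2 = sum_{k>=0} 36(k + 1) x^k.
For k = 50: 36 * 51 = 1836.

1836


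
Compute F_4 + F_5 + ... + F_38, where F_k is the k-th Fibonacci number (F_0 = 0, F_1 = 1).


Use the identity sum_{k=0}^{N} F_k = F_{N+2} - 1 (which follows from F_{k+2} - F_{k+1} = F_k). Then
sum_{k=4}^{38} F_k = (F_{40} - 1) - (F_{5} - 1) = F_{40} - F_{5}.
Computing: F_{40} = 102334155, F_{5} = 5, so
Sum = 102334155 - 5 = 102334150.

102334150


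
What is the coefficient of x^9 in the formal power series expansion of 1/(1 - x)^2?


The negative binomial / multiset identity is
1/(1 - x)^r = sum_{k>=0} C(k + r - 1, r - 1) x^k.
Here r = 2 and k = 9, so the coefficient is
C(9 + 1, 1) = C(10, 1)
= 10

10


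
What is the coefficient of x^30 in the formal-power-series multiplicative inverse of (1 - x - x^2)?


Let the inverse be f(x) = sum_{k>=0} a_k x^k. From f(x) * (1 - x - x^2) = 1 and matching coefficients:
 x^0: a_0 = 1.
 x^1: a_1 - a_0 = 0, so a_1 = 1.
 x^k (k >= 2): a_k - a_{k-1} - a_{k-2} = 0, i.e. a_k = a_{k-1} + a_{k-2}.
This is the Fibonacci-type recurrence shifted so that a_0 = a_1 = 1.
Iterating: a_0=1, a_1=1, a_2=2, a_3=3, a_4=5, a_5=8, a_6=13, a_7=21, a_8=34, a_9=55, ...
a_30 = 1346269.

1346269


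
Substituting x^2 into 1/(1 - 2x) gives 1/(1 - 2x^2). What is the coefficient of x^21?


Since 1/(1 - 2x^2) only has even powers of x,
the coefficient of x^21 (odd) is 0.

0


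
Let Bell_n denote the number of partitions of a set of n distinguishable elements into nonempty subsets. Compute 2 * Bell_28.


Bell_28 can be computed from the Bell triangle or from Dobinski's identity Bell_n = (1/e) * sum_{k>=0} k^n / k!.
Computing Bell_28 = 6160539404599934652455.
Then 2 * 6160539404599934652455 = 12321078809199869304910.

12321078809199869304910


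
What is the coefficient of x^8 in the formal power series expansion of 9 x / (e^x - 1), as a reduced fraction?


The exponential generating function for Bernoulli numbers is
x / (e^x - 1) = sum_{k>=0} B_k x^k / k!.
So the coefficient of x^8 in 9 x / (e^x - 1) is 9 B_8 / 8!.
Computing: B_8 = -1/30, 8! = 40320, giving
9 * -1/30 / 40320 = -1/134400.

-1/134400


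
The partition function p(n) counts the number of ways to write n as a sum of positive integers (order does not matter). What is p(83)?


Using the generating function prod_{k>=1} 1/(1-x^k), we compute p(83).
By dynamic programming over parts 1 through 83:
p(83) = 23338469

23338469


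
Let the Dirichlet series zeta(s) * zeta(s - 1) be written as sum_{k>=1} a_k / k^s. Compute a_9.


Convolution gives a_k = sum_{d | k} d * 1 = sum_{d | k} d = sigma(k), the sum of positive divisors of k.
For k = 9, the divisors are 1, 3, 9, so
sigma(9) = 1 + 3 + 9 = 13.

13


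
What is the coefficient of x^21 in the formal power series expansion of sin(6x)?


The Maclaurin series is sin(t) = sum_{k>=0} (-1)^k t^(2k+1) / (2k+1)!, so substituting t = 6x, only odd powers of x are nonzero, with coefficient of x^(2k+1) equal to (-1)^k 6^(2k+1) / (2k+1)!.
Write 21 = 2*10 + 1, giving the coefficient (-1)^10 * 6^21 / 21! = 21936950640377856/51090942171709440000 = 4251528/9901766875.

4251528/9901766875


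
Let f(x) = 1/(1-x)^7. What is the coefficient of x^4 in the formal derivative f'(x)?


Differentiate: d/dx [ 1/(1-x)^r ] = r / (1-x)^(r+1).
Here r = 7, so f'(x) = 7 / (1-x)^8.
The expansion of 1/(1-x)^(r+1) has coefficient of x^n equal to C(n+r, r).
So the coefficient of x^4 in f'(x) is
7 * C(11, 7) = 7 * 330 = 2310

2310


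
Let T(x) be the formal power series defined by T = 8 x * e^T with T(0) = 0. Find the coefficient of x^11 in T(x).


Apply the Lagrange inversion formula: if T = 8 x * phi(T) with phi(t) = e^t, then
[x^n] T = 8^n * (1/n) [t^(n-1)] phi(t)^n = 8^n * (1/n) [t^(n-1)] e^(n t) = 8^n * (1/n) * n^(n-1) / (n-1)! = 8^n * n^(n-1) / n!.
When c = 1 this is the Cayley count of rooted labeled trees on n vertices, divided by n!.
For n = 11: 8^11 * 11^10 / 11! = 8589934592 * 25937424601/39916800 = 79119595457216512/14175.

79119595457216512/14175


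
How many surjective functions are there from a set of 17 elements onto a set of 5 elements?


By inclusion-exclusion on which target elements are missed, the number of surjections from an n-set onto a k-set is
surj(n, k) = sum_{j=0}^{k} (-1)^j C(k, j) (k - j)^n.
Equivalently surj(n, k) = k! * S(n, k), where S(n, k) is the Stirling number of the second kind.
For n = 17, k = 5:
S(17, 5) = 5652751651, so
surj = 5! * 5652751651 = 120 * 5652751651 = 678330198120.

678330198120


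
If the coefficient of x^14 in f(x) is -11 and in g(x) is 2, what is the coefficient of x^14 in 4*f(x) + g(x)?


Scalar multiplication scales coefficients: 4 * -11 = -44.
Then add the g coefficient: -44 + 2
= -42

-42


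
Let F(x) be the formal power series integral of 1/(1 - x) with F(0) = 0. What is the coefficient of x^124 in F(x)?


1/(1 - x) = sum_{k>=0} x^k. Integrating termwise and using F(0) = 0 gives
F(x) = sum_{k>=0} x^(k+1) / (k+1) = sum_{m>=1} x^m / m = -ln(1 - x).
So the coefficient of x^124 is 1/124 = 1/124.

1/124


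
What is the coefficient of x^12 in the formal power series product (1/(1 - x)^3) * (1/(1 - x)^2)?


Combine the factors: (1/(1 - x)^3) * (1/(1 - x)^2) = 1/(1 - x)^5.
Then use 1/(1 - x)^r = sum_{k>=0} C(k + r - 1, r - 1) x^k with r = 5 and k = 12:
C(16, 4) = 1820.

1820


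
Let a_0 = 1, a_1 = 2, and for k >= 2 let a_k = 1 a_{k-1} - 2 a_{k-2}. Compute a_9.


Iterating the recurrence forward:
a_0 = 1
a_1 = 2
a_2 = 1*2 - 2*1 = 0
a_3 = 1*0 - 2*2 = -4
a_4 = 1*-4 - 2*0 = -4
a_5 = 1*-4 - 2*-4 = 4
a_6 = 1*4 - 2*-4 = 12
a_7 = 1*12 - 2*4 = 4
a_8 = 1*4 - 2*12 = -20
a_9 = 1*-20 - 2*4 = -28
So a_9 = -28.

-28


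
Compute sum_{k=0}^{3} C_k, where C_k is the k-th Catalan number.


C_0 through C_3: 1, 1, 2, 5
Sum = 1 + 1 + 2 + 5
= 9

9


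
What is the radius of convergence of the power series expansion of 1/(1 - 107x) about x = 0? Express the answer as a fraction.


Expanding 1/(1 - 107x) = sum_{k>=0} 107^k x^k, the series converges when |107x| < 1, i.e., |x| < 1/107.
So the radius of convergence is 1/107 = 1/107.

1/107


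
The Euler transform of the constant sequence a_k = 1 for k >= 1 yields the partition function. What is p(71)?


The Euler transform converts the sequence a_k = 1 into the number of integer partitions.
Using the recurrence or dynamic programming:
p(71) = 4697205

4697205


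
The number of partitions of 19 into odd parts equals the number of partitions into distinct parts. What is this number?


Computing partitions of 19 into odd parts (1, 3, 5, ...):
Using the generating function prod_{k>=0} 1/(1-x^(2k+1)),
the count is 54

54


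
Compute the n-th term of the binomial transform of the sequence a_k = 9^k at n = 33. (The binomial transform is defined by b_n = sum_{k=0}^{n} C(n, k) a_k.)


With a_k = 9^k, b_n = sum_{k=0}^{n} C(n, k) 9^k = (1 + 9)^n by the binomial theorem.
For n = 33: (1 + 9)^33 = 10^33 = 1000000000000000000000000000000000.

1000000000000000000000000000000000


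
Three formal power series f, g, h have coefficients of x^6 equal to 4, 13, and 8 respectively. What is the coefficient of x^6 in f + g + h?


Series addition is componentwise:
4 + 13 + 8
= 25

25


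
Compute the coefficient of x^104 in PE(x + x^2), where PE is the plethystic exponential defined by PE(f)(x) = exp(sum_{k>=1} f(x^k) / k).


With f(x) = x + x^2, the exponent is sum_{k>=1} (x^k + x^(2k)) / k = -ln(1 - x) - ln(1 - x^2). Exponentiating:
PE(x + x^2) = 1 / ((1 - x)(1 - x^2)).
This is the generating function for partitions of n into parts of size 1 or 2. The number of 2's can be any j in 0..52, and the rest are 1's, so
[x^104] = floor(104/2) + 1 = 53.

53


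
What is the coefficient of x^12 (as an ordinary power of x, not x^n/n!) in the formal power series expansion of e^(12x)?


The exponential series is e^y = sum_{k>=0} y^k / k!. Substituting y = 12x gives
e^(12x) = sum_{k>=0} 12^k x^k / k!.
So the coefficient of x^n is a^n/n! with a = 12, n = 12:
12^12 / 12! = 8916100448256/479001600 = 35831808/1925

35831808/1925


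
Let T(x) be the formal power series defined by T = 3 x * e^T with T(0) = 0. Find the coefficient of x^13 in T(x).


Apply the Lagrange inversion formula: if T = 3 x * phi(T) with phi(t) = e^t, then
[x^n] T = 3^n * (1/n) [t^(n-1)] phi(t)^n = 3^n * (1/n) [t^(n-1)] e^(n t) = 3^n * (1/n) * n^(n-1) / (n-1)! = 3^n * n^(n-1) / n!.
When c = 1 this is the Cayley count of rooted labeled trees on n vertices, divided by n!.
For n = 13: 3^13 * 13^12 / 13! = 1594323 * 23298085122481/6227020800 = 11758364345276757/1971200.

11758364345276757/1971200


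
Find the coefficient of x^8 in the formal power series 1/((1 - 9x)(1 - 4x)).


By partial fractions or Cauchy convolution:
The coefficient equals sum_{k=0}^{8} 9^k * 4^(8-k).
= 77431669

77431669


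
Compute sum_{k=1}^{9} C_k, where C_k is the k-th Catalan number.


C_1 through C_9: 1, 2, 5, 14, 42, 132, 429, 1430, 4862
Sum = 1 + 2 + 5 + 14 + 42 + 132 + 429 + 1430 + 4862
= 6917

6917


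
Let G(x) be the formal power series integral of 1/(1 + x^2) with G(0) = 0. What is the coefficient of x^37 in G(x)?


1/(1 + x^2) = sum_{j>=0} (-1)^j x^(2j). Integrating termwise with G(0) = 0:
G(x) = sum_{j>=0} (-1)^j x^(2j+1) / (2j+1) = arctan(x).
Only odd powers are nonzero. For x^37 write 37 = 2*18 + 1, giving
(-1)^18 / 37 = 1/37 = 1/37.

1/37


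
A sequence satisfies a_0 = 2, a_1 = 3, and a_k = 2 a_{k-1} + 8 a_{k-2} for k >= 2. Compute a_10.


The characteristic equation is t^2 - 2 t - 8 = 0, with roots r_1 = 4 and r_2 = -2 (so c_1 = r_1 + r_2, c_2 = -r_1 r_2 as required).
One can use the closed form a_n = A r_1^n + B r_2^n, but direct iteration is more reliable:
a_0 = 2, a_1 = 3, a_2 = 22, a_3 = 68, a_4 = 312, a_5 = 1168, a_6 = 4832, a_7 = 19008, a_8 = 76672, a_9 = 305408, a_10 = 1224192.
So a_10 = 1224192.

1224192


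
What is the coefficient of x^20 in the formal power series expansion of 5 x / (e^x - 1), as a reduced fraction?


The exponential generating function for Bernoulli numbers is
x / (e^x - 1) = sum_{k>=0} B_k x^k / k!.
So the coefficient of x^20 in 5 x / (e^x - 1) is 5 B_20 / 20!.
Computing: B_20 = -174611/330, 20! = 2432902008176640000, giving
5 * -174611/330 / 2432902008176640000 = -174611/160571532539658240000.

-174611/160571532539658240000


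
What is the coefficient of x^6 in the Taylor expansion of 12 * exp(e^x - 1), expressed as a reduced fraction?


exp(e^x - 1) = sum_{k>=0} Bell_k x^k / k!, where Bell_k is the k-th Bell number.
So the coefficient of x^6 is 12 * Bell_6 / 6!.
Computing: Bell_6 = 203 and 6! = 720, giving
12 * 203/720 = 203/60.

203/60


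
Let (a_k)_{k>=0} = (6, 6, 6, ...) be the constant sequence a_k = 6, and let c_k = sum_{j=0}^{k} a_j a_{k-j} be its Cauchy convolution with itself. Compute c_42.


Since a_j = 6 for all j >= 0, the convolution sum becomes
c_k = sum_{j=0}^{k} 6 * 6 = 36 * (k + 1).
Equivalently, the generating function of (a_k) is 6/(1 - x) and its square is 36/(1 - x)^2 = sum_{k>=0} 36(k + 1) x^k.
For k = 42: 36 * 43 = 1548.

1548


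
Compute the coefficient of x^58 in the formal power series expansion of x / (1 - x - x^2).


Let f(x) = sum_{k>=0} a_k x^k. Multiplying f(x) * (1 - x - x^2) = x and matching coefficients gives a_0 = 0, a_1 = 1, and a_k = a_{k-1} + a_{k-2} for k >= 2. These are the Fibonacci numbers F_k.
Iterating from F_0 = 0, F_1 = 1:
F_0=0, F_1=1, F_2=1, F_3=2, F_4=3, F_5=5, F_6=8, F_7=13, F_8=21, F_9=34, ...
F_58 = 591286729879.

591286729879


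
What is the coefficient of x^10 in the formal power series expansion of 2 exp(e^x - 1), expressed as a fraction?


exp(e^x - 1) is the exponential generating function for the Bell numbers Bell_k: exp(e^x - 1) = sum_{k>=0} Bell_k x^k / k!.
So the coefficient of x^10 in 2 exp(e^x - 1) is 2 Bell_10 / 10!.
Computing: Bell_10 = 115975 and 10! = 3628800, giving
2 * 115975/3628800 = 4639/72576.

4639/72576


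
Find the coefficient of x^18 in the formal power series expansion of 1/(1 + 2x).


Write 1/(1 + c x) = 1/(1 - (-c) x) and apply the geometric-series identity
1/(1 - y) = sum_{k>=0} y^k to get 1/(1 + c x) = sum_{k>=0} (-c)^k x^k.
So the coefficient of x^k is (-c)^k = (-1)^k * c^k.
Here c = 2 and k = 18:
(-2)^18 = 1 * 262144 = 262144

262144


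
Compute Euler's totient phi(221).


phi(n) counts integers in [1, n] coprime to n. Using the multiplicative formula phi(n) = n * prod_{p | n} (1 - 1/p):
221 = 13 * 17, so
phi(221) = 221 * (1 - 1/13) * (1 - 1/17) = 192.

192


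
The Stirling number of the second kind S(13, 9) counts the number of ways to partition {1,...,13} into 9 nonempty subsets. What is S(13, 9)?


Using the explicit formula S(n,k) = (1/k!) sum_{j=0}^{k} (-1)^(k-j) C(k,j) j^n:
S(13, 9) = 359502
Equivalently, S(n,k) is n! times the coefficient of x^n in the EGF (e^x - 1)^k / k!.

359502


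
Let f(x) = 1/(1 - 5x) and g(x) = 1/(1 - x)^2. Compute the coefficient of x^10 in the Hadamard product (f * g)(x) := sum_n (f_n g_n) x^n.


f has coefficients f_k = 5^k. For g = 1/(1 - x)^2 the coefficient is g_k = C(k + 1, 1) = k + 1. The Hadamard coefficient is (f * g)_k = 5^k * (k + 1).
For k = 10: 5^10 * 11 = 9765625 * 11 = 107421875.

107421875


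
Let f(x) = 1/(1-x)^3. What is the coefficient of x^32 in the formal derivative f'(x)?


Differentiate: d/dx [ 1/(1-x)^r ] = r / (1-x)^(r+1).
Here r = 3, so f'(x) = 3 / (1-x)^4.
The expansion of 1/(1-x)^(r+1) has coefficient of x^n equal to C(n+r, r).
So the coefficient of x^32 in f'(x) is
3 * C(35, 3) = 3 * 6545 = 19635

19635


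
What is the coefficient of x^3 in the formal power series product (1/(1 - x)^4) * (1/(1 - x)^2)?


Combine the factors: (1/(1 - x)^4) * (1/(1 - x)^2) = 1/(1 - x)^6.
Then use 1/(1 - x)^r = sum_{k>=0} C(k + r - 1, r - 1) x^k with r = 6 and k = 3:
C(8, 5) = 56.

56


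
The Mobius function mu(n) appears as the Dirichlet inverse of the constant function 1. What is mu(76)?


76 has a squared prime factor, so mu(76) = 0.
Factorization reveals a repeated prime.

0


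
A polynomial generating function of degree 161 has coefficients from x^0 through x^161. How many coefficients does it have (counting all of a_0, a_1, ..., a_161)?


A polynomial of degree 161 takes the form a_0 + a_1 x + ... + a_161 x^161.
The number of coefficients is 161 + 1 = 162.

162


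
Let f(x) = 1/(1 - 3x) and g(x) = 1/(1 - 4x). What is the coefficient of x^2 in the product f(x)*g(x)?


The coefficient of x^n in f*g is the Cauchy product: sum_{k=0}^{n} a^k * b^(n-k).
With a=3, b=4, n=2:
sum_{k=0}^{2} 3^k * 4^(2-k)
= 37

37


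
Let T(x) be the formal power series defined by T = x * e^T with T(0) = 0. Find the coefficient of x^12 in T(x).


Apply the Lagrange inversion formula: if T = x * phi(T) with phi(t) = e^t, then
[x^n] T = (1/n) [t^(n-1)] phi(t)^n = (1/n) [t^(n-1)] e^(n t) = (1/n) * n^(n-1) / (n-1)! = n^(n-1) / n!.
When c = 1 this is the Cayley count of rooted labeled trees on n vertices, divided by n!.
For n = 12: 12^11 / 12! = 743008370688/479001600 = 2985984/1925.

2985984/1925


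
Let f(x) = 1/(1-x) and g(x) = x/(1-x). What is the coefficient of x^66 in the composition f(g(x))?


First simplify the composition: f(g(x)) = 1/(1 - x/(1-x)) = (1-x)/((1-x) - x) = (1-x)/(1-2x).
Now extract the coefficient. Write (1-x)/(1-2x) = 1/(1-2x) - x/(1-2x).
The coefficient of x^n in 1/(1-2x) is 2^n, and in x/(1-2x) is 2^(n-1) (for n >= 1).
So the coefficient of x^66 is 2^66 - 2^65 = 73786976294838206464 - 36893488147419103232 = 36893488147419103232.

36893488147419103232


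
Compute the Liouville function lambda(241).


The Liouville function is lambda(k) = (-1)^Omega(k), where Omega(k) counts the prime factors of k with multiplicity.
Factoring: 241 = 241, so Omega(241) = 1.
lambda(241) = (-1)^1 = -1.

-1


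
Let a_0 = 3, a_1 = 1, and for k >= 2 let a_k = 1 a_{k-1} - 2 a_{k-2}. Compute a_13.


Iterating the recurrence forward:
a_0 = 3
a_1 = 1
a_2 = 1*1 - 2*3 = -5
a_3 = 1*-5 - 2*1 = -7
a_4 = 1*-7 - 2*-5 = 3
a_5 = 1*3 - 2*-7 = 17
a_6 = 1*17 - 2*3 = 11
a_7 = 1*11 - 2*17 = -23
a_8 = 1*-23 - 2*11 = -45
a_9 = 1*-45 - 2*-23 = 1
a_10 = 1*1 - 2*-45 = 91
a_11 = 1*91 - 2*1 = 89
a_12 = 1*89 - 2*91 = -93
a_13 = 1*-93 - 2*89 = -271
So a_13 = -271.

-271


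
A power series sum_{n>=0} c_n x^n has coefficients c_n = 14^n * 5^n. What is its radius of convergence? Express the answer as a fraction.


By the root test (Cauchy-Hadamard), the radius is R = 1 / limsup_n |c_n|^(1/n).
Here |c_n|^(1/n) = (14^n * 5^n)^(1/n) = 14 * 5 = 70 for all n.
So R = 1/70 = 1/70.

1/70


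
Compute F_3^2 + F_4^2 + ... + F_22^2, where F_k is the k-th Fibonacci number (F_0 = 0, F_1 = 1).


There is a standard identity sum_{k=0}^{N} F_k^2 = F_N * F_{N+1} (proved inductively from the telescoping relation F_k^2 = F_k F_{k+1} - F_{k-1} F_k). Then
sum_{k=3}^{22} F_k^2 = F_22 F_23 - F_2 F_3.
Computing: F_22 = 17711, F_23 = 28657, F_2 = 1, F_3 = 2.
Sum = 17711 * 28657 - 1 * 2 = 507544125.

507544125


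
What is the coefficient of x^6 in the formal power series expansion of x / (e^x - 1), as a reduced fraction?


The exponential generating function for Bernoulli numbers is
x / (e^x - 1) = sum_{k>=0} B_k x^k / k!.
So the coefficient of x^6 in x / (e^x - 1) is B_6 / 6!.
Computing: B_6 = 1/42, 6! = 720, giving
1/42 / 720 = 1/30240.

1/30240


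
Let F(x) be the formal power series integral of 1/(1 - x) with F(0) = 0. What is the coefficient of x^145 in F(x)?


1/(1 - x) = sum_{k>=0} x^k. Integrating termwise and using F(0) = 0 gives
F(x) = sum_{k>=0} x^(k+1) / (k+1) = sum_{m>=1} x^m / m = -ln(1 - x).
So the coefficient of x^145 is 1/145 = 1/145.

1/145


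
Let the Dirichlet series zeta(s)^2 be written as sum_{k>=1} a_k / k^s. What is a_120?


The Dirichlet convolution of the constant function 1 with itself gives (1 * 1)(k) = sum_{d | k} 1 = d(k), the number of positive divisors of k.
Since zeta(s) = sum_{k>=1} 1/k^s, we have zeta(s)^2 = sum_{k>=1} d(k)/k^s, so a_k = d(k).
For k = 120: the divisors are 1, 2, 3, 4, 5, 6, 8, 10, 12, 15, 20, 24, 30, 40, 60, 120.
Count = 16.

16


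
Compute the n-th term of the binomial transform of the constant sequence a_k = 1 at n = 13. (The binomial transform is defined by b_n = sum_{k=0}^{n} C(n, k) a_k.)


With a_k = 1 for all k, b_n = sum_{k=0}^{n} C(n, k) = 2^n by the binomial theorem.
For n = 13: 2^13 = 8192.

8192


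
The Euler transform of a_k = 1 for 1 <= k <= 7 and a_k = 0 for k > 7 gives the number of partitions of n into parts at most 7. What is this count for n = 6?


Partitions of 6 into parts at most 7:
Using generating function (1-x)^(-1)(1-x^2)^(-1)...(1-x^7)^(-1),
the coefficient of x^6 = 11

11


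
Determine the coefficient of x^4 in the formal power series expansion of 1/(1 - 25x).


The geometric series identity gives 1/(1 - c x) = sum_{k>=0} c^k x^k, so the coefficient of x^k is c^k.
Here c = 25 and k = 4.
Computing: 25^4 = 390625

390625


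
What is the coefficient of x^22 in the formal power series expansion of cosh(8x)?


The Maclaurin series is cosh(t) = sum_{m>=0} t^(2m) / (2m)!, so substituting t = 8x, only even powers of x are nonzero, with coefficient of x^(2m) equal to 8^(2m) / (2m)!.
For x^22 the coefficient is 8^22/22! = 73786976294838206464/1124000727777607680000 = 140737488355328/2143861251406875.

140737488355328/2143861251406875


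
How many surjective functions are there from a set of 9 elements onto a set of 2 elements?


By inclusion-exclusion on which target elements are missed, the number of surjections from an n-set onto a k-set is
surj(n, k) = sum_{j=0}^{k} (-1)^j C(k, j) (k - j)^n.
Equivalently surj(n, k) = k! * S(n, k), where S(n, k) is the Stirling number of the second kind.
For n = 9, k = 2:
S(9, 2) = 255, so
surj = 2! * 255 = 2 * 255 = 510.

510


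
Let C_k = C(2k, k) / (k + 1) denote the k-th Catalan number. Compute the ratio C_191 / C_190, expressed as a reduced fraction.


Using C_k = (2k)! / (k! (k+1)!), the ratio C_{k+1}/C_k simplifies to
C_{k+1}/C_k = [(2k+2)! / ((k+1)! (k+2)!)] * [k! (k+1)! / (2k)!]
 = (2k+2)(2k+1) / ((k+1)(k+2)) = 2(2k+1) / (k+2).
For k = 190: 2(2*190 + 1) / (190 + 2) = 762/192 = 127/32.

127/32


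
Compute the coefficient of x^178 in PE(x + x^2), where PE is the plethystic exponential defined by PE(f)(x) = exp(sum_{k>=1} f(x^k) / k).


With f(x) = x + x^2, the exponent is sum_{k>=1} (x^k + x^(2k)) / k = -ln(1 - x) - ln(1 - x^2). Exponentiating:
PE(x + x^2) = 1 / ((1 - x)(1 - x^2)).
This is the generating function for partitions of n into parts of size 1 or 2. The number of 2's can be any j in 0..89, and the rest are 1's, so
[x^178] = floor(178/2) + 1 = 90.

90


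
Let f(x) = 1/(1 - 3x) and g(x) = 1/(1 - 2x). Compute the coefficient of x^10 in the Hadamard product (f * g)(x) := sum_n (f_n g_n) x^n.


f has coefficients f_k = 3^k and g has coefficients g_k = 2^k, so the Hadamard product has coefficient (f*g)_k = 3^k * 2^k = 6^k.
For k = 10: 6^10 = 60466176.

60466176


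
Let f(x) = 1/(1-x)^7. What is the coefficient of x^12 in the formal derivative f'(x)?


Differentiate: d/dx [ 1/(1-x)^r ] = r / (1-x)^(r+1).
Here r = 7, so f'(x) = 7 / (1-x)^8.
The expansion of 1/(1-x)^(r+1) has coefficient of x^n equal to C(n+r, r).
So the coefficient of x^12 in f'(x) is
7 * C(19, 7) = 7 * 50388 = 352716

352716


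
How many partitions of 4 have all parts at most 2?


Using the generating function (1-x)^(-1)(1-x^2)^(-1),
the coefficient of x^4 counts these restricted partitions.
Result = 3

3


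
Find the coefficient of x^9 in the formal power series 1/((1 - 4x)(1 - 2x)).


By partial fractions or Cauchy convolution:
The coefficient equals sum_{k=0}^{9} 4^k * 2^(9-k).
= 523776

523776


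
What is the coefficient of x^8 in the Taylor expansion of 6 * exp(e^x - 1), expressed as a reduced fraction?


exp(e^x - 1) = sum_{k>=0} Bell_k x^k / k!, where Bell_k is the k-th Bell number.
So the coefficient of x^8 is 6 * Bell_8 / 8!.
Computing: Bell_8 = 4140 and 8! = 40320, giving
6 * 4140/40320 = 69/112.

69/112


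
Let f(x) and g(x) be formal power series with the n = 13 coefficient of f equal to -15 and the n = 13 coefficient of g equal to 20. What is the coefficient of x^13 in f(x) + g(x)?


Addition of formal power series is termwise.
The coefficient of x^13 in f + g = -15 + 20
= 5

5


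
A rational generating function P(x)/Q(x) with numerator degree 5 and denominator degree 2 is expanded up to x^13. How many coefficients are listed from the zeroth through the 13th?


Expanding up to x^13 gives the coefficients for x^0, x^1, ..., x^13.
That is 13 + 1 = 14 coefficients in total.

14


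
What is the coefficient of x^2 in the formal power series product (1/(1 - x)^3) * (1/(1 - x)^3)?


Combine the factors: (1/(1 - x)^3) * (1/(1 - x)^3) = 1/(1 - x)^6.
Then use 1/(1 - x)^r = sum_{k>=0} C(k + r - 1, r - 1) x^k with r = 6 and k = 2:
C(7, 5) = 21.

21


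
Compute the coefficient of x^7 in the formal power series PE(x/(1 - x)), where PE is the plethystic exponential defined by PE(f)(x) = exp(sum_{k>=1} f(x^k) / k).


For f(x) = x/(1 - x) we have
sum_{k>=1} f(x^k) / k = sum_{k>=1} (1/k) * x^k / (1 - x^k) = sum_{k, m >= 1} x^(k m) / k,
which after exponentiating simplifies to
PE(x/(1 - x)) = prod_{k>=1} 1 / (1 - x^k).
This is the generating function for the partition function p(n), so the coefficient of x^7 is p(7).
Computing p(7) by dynamic programming over parts 1, 2, ..., 7: p(7) = 15.

15


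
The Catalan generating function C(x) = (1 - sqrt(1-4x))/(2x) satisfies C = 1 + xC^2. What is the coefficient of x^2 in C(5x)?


Substituting x -> 5x scales the n-th coefficient by 5^n, so [x^2] C(5x) = 5^2 * C_2.
C_2 = C(2*2, 2)/(3) = 6/3 = 2.
So 5^2 * 2 = 25 * 2 = 50.

50


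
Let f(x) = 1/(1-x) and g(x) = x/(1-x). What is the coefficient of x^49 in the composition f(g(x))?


First simplify the composition: f(g(x)) = 1/(1 - x/(1-x)) = (1-x)/((1-x) - x) = (1-x)/(1-2x).
Now extract the coefficient. Write (1-x)/(1-2x) = 1/(1-2x) - x/(1-2x).
The coefficient of x^n in 1/(1-2x) is 2^n, and in x/(1-2x) is 2^(n-1) (for n >= 1).
So the coefficient of x^49 is 2^49 - 2^48 = 562949953421312 - 281474976710656 = 281474976710656.

281474976710656


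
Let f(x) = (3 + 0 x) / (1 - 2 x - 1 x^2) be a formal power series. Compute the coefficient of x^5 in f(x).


Write f(x) = sum_{k>=0} a_k x^k. Multiplying both sides by 1 - 2 x - 1 x^2 gives
(1 - 2 x - 1 x^2) sum_{k>=0} a_k x^k = 3 + 0 x.
Matching coefficients:
 x^0: a_0 = 3
 x^1: a_1 - 2 a_0 = 0  =>  a_1 = 2*3 + 0 = 6
 x^k (k >= 2): a_k = 2 a_{k-1} + 1 a_{k-2}.
Iterating: a_2 = 15, a_3 = 36, a_4 = 87, a_5 = 210.
So the coefficient of x^5 is 210.

210


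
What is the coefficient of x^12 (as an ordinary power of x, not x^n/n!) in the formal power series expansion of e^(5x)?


The exponential series is e^y = sum_{k>=0} y^k / k!. Substituting y = 5x gives
e^(5x) = sum_{k>=0} 5^k x^k / k!.
So the coefficient of x^n is a^n/n! with a = 5, n = 12:
5^12 / 12! = 244140625/479001600 = 9765625/19160064

9765625/19160064


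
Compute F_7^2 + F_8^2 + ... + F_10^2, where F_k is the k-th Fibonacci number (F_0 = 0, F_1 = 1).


There is a standard identity sum_{k=0}^{N} F_k^2 = F_N * F_{N+1} (proved inductively from the telescoping relation F_k^2 = F_k F_{k+1} - F_{k-1} F_k). Then
sum_{k=7}^{10} F_k^2 = F_10 F_11 - F_6 F_7.
Computing: F_10 = 55, F_11 = 89, F_6 = 8, F_7 = 13.
Sum = 55 * 89 - 8 * 13 = 4791.

4791
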